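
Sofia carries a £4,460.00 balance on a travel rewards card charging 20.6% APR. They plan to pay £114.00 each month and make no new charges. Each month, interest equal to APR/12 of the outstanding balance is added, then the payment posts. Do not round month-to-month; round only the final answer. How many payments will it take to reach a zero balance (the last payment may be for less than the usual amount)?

Monthly rate r = 20.6%/12 = 1.71667% = 0.0171667.
Recurrence: B ← B·(1+r) − £114.00.
Month 1: interest £76.56; balance after payment £4,422.56.
Month 2: interest £75.92; balance after payment £4,384.48.
Closed form: n = −ln(1 − rB₀/P)/ln(1+r) = −ln(0.32839)/ln(1.01717) ≈ 65.422, so the balance reaches zero during payment 66.

66 payments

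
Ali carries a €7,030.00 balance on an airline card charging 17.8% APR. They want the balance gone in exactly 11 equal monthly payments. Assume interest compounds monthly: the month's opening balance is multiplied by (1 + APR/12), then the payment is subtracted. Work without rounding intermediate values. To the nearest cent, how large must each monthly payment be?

€697.37

Monthly rate r = 17.8%/12 = 1.48333% = 0.0148333.
Level-payment amortization: P = B₀·r / (1 − (1+r)^(−n)) = 7030.00·0.0148333 / (1 − 1.01483^(−11)).
Denominator 1 − (1+r)^(−11) = 0.149531878.
P = 104.278 / 0.149531878 ≈ 697.37.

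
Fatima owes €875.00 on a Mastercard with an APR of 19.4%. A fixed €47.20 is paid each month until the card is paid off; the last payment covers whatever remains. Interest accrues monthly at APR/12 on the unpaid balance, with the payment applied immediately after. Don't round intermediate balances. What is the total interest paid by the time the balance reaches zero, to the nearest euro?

Monthly rate r = 19.4%/12 = 1.61667% = 0.0161667.
Payoff takes n = ⌈−ln(1 − rB₀/P)/ln(1+r)⌉ = ⌈22.213⌉ = 23 payments; the last is €10.14.
Total paid = 22·€47.20 + €10.14 = €1,048.54.
Total interest = total paid − principal = €1,048.54 − €875.00 = €173.54.

€174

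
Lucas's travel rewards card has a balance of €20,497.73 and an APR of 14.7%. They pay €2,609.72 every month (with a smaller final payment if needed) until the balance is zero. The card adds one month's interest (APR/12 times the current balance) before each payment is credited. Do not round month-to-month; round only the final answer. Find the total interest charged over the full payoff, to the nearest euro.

Monthly rate r = 14.7%/12 = 1.225% = 0.01225.
Payoff takes n = ⌈−ln(1 − rB₀/P)/ln(1+r)⌉ = ⌈8.309⌉ = 9 payments; the last is €809.41.
Total paid = 8·€2,609.72 + €809.41 = €21,687.17.
Total interest = total paid − principal = €21,687.17 − €20,497.73 = €1,189.44.

€1,189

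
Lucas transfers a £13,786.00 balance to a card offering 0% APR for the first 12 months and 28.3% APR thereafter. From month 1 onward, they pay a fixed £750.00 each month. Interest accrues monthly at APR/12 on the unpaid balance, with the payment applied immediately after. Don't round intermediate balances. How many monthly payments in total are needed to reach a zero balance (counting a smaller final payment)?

Promo months 1–12 at r₀ = 0%/12 = 0; months 13+ at r₁ = 28.3%/12 = 0.0235833.
After month 12 (no interest yet): B = £13,786.00 − 12·£750.00 = £4,786.00.
Then at r₁ with £750.00/mo: n₂ = −ln(1 − r₁·B/P)/ln(1+r₁) ≈ 7.00 → 7 more payments.

19 months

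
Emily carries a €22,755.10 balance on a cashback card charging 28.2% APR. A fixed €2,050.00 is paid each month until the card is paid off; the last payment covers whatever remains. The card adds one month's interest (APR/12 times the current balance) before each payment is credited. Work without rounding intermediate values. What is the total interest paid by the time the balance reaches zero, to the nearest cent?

Monthly rate r = 28.2%/12 = 2.35% = 0.0235.
Payoff takes n = ⌈−ln(1 − rB₀/P)/ln(1+r)⌉ = ⌈13.012⌉ = 14 payments; the last is €25.92.
Total paid = 13·€2,050.00 + €25.92 = €26,675.92.
Total interest = total paid − principal = €26,675.92 − €22,755.10 = €3,920.82.

€3,920.82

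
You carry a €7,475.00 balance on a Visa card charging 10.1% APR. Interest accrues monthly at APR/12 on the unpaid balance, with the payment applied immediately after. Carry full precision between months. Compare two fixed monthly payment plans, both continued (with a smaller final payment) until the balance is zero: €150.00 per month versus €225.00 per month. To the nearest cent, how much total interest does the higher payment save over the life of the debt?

€926.66

Monthly rate r = 10.1%/12 = 0.841667% = 0.00841667.
At €150.00/mo: n = ⌈−ln(1 − rB₀/P)/ln(1+r)⌉ = 65 payments (last €131.31); total interest = total paid − €7,475.00 = €2,256.31.
At €225.00/mo: 40 payments (last €29.65); total interest €1,329.65.
Interest saved = €2,256.31 − €1,329.65 = €926.66.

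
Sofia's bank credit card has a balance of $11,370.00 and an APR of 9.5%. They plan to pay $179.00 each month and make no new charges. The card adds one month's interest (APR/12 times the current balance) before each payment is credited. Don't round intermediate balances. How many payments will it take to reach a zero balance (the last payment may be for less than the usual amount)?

Monthly rate r = 9.5%/12 = 0.791667% = 0.00791667.
Recurrence: B ← B·(1+r) − $179.00.
Month 1: interest $90.01; balance after payment $11,281.01.
Month 2: interest $89.31; balance after payment $11,191.32.
Closed form: n = −ln(1 − rB₀/P)/ln(1+r) = −ln(0.49714)/ln(1.00792) ≈ 88.630, so the balance reaches zero during payment 89.

89 months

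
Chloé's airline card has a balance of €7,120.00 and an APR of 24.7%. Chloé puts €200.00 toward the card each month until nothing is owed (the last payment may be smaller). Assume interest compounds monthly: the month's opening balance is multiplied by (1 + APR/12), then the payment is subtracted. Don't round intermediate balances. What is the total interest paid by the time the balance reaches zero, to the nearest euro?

€5,834

Monthly rate r = 24.7%/12 = 2.05833% = 0.0205833.
Payoff takes n = ⌈−ln(1 − rB₀/P)/ln(1+r)⌉ = ⌈64.769⌉ = 65 payments; the last is €154.22.
Total paid = 64·€200.00 + €154.22 = €12,954.22.
Total interest = total paid − principal = €12,954.22 − €7,120.00 = €5,834.22.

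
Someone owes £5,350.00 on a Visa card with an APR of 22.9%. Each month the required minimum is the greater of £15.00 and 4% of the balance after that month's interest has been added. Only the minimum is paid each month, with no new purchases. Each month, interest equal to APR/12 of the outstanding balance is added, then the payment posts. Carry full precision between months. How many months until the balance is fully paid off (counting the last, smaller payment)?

Monthly rate r = 22.9%/12 = 1.90833% = 0.0190833.
While 4% of the post-interest balance exceeds £15.00, each month B ← (B·(1+r))·(1 − 0.04), i.e. B shrinks by the factor (1+r)·0.96 = 0.97832.
This holds for months 1–123. Entering month 124 the balance is £361.00; 4% of the post-interest balance is now below £15.00, so the flat £15.00 minimum applies from here.
From month 124 a fixed £15.00 at rate r clears £361.00 in 33 more payments. Total: 123 + 33 = 156 months.

156 months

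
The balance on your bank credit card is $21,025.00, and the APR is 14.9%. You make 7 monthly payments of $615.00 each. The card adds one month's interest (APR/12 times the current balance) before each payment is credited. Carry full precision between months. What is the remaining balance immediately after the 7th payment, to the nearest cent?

$18,453.20

Monthly rate r = 14.9%/12 = 1.24167% = 0.0124167.
Each month: B ← B·(1+r) − $615.00.
Month 1: interest $261.06; balance after payment $20,671.06.
Month 2: interest $256.67; balance after payment $20,312.73.
Month 3: interest $252.22; balance after payment $19,949.94.
Month 4: interest $247.71; balance after payment $19,582.65.
Month 5: interest $243.15; balance after payment $19,210.81.
Month 6: interest $238.53; balance after payment $18,834.34.
Month 7: interest $233.86; balance after payment $18,453.20.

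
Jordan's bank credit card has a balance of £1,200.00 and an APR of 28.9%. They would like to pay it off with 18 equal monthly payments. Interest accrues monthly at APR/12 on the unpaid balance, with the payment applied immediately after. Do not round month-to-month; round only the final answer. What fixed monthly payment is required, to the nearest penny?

Monthly rate r = 28.9%/12 = 2.40833% = 0.0240833.
Level-payment amortization: P = B₀·r / (1 − (1+r)^(−n)) = 1200.00·0.0240833 / (1 − 1.02408^(−18)).
Denominator 1 − (1+r)^(−18) = 0.34842467.
P = 28.9 / 0.34842467 ≈ 82.94.

£82.94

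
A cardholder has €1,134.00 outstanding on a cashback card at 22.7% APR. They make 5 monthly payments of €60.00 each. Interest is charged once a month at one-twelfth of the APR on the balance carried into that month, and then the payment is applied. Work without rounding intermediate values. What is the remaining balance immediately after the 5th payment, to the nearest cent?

€933.83

Monthly rate r = 22.7%/12 = 1.89167% = 0.0189167.
Each month: B ← B·(1+r) − €60.00.
Month 1: interest €21.45; balance after payment €1,095.45.
Month 2: interest €20.72; balance after payment €1,056.17.
Month 3: interest €19.98; balance after payment €1,016.15.
Month 4: interest €19.22; balance after payment €975.38.
Month 5: interest €18.45; balance after payment €933.83.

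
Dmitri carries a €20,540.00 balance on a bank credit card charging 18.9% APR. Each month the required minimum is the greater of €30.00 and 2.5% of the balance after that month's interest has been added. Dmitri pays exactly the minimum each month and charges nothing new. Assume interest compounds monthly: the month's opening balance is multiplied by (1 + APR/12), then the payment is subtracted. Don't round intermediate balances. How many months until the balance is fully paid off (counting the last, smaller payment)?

357 months

Monthly rate r = 18.9%/12 = 1.575% = 0.01575.
While 2.5% of the post-interest balance exceeds €30.00, each month B ← (B·(1+r))·(1 − 0.025), i.e. B shrinks by the factor (1+r)·0.975 = 0.99036.
This holds for months 1–295. Entering month 296 the balance is €1,177.82; 2.5% of the post-interest balance is now below €30.00, so the flat €30.00 minimum applies from here.
From month 296 a fixed €30.00 at rate r clears €1,177.82 in 62 more payments. Total: 295 + 62 = 357 months.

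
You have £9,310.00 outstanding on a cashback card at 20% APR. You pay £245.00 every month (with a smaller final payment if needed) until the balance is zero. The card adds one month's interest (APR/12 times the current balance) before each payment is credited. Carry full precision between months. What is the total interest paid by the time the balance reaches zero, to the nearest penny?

Monthly rate r = 20%/12 = 1.66667% = 0.0166667.
Payoff takes n = ⌈−ln(1 − rB₀/P)/ln(1+r)⌉ = ⌈60.698⌉ = 61 payments; the last is £171.53.
Total paid = 60·£245.00 + £171.53 = £14,871.53.
Total interest = total paid − principal = £14,871.53 − £9,310.00 = £5,561.53.

£5,561.53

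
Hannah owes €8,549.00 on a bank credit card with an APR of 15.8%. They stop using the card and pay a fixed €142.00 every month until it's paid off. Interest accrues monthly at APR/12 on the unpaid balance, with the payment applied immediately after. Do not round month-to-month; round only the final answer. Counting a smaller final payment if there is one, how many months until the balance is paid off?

121 months

Monthly rate r = 15.8%/12 = 1.31667% = 0.0131667.
Recurrence: B ← B·(1+r) − €142.00.
Month 1: interest €112.56; balance after payment €8,519.56.
Month 2: interest €112.17; balance after payment €8,489.74.
Closed form: n = −ln(1 − rB₀/P)/ln(1+r) = −ln(0.20731)/ln(1.01317) ≈ 120.294, so the balance reaches zero during payment 121.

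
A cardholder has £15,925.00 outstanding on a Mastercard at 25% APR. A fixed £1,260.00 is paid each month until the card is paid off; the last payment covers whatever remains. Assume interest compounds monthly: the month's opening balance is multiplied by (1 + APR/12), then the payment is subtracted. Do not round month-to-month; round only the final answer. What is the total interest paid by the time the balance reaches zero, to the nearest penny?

£2,750.75

Monthly rate r = 25%/12 = 2.08333% = 0.0208333.
Payoff takes n = ⌈−ln(1 − rB₀/P)/ln(1+r)⌉ = ⌈14.821⌉ = 15 payments; the last is £1,035.75.
Total paid = 14·£1,260.00 + £1,035.75 = £18,675.75.
Total interest = total paid − principal = £18,675.75 − £15,925.00 = £2,750.75.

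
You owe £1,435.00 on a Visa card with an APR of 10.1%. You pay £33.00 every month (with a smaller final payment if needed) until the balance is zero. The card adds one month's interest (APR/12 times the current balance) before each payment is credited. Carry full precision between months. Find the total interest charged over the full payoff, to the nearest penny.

£359.25

Monthly rate r = 10.1%/12 = 0.841667% = 0.00841667.
Payoff takes n = ⌈−ln(1 − rB₀/P)/ln(1+r)⌉ = ⌈54.370⌉ = 55 payments; the last is £12.25.
Total paid = 54·£33.00 + £12.25 = £1,794.25.
Total interest = total paid − principal = £1,794.25 − £1,435.00 = £359.25.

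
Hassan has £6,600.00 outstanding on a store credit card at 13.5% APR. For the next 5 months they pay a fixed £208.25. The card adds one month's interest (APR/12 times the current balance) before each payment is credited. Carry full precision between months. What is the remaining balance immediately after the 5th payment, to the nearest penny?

£5,914.75

Monthly rate r = 13.5%/12 = 1.125% = 0.01125.
Each month: B ← B·(1+r) − £208.25.
Month 1: interest £74.25; balance after payment £6,466.00.
Month 2: interest £72.74; balance after payment £6,330.49.
Month 3: interest £71.22; balance after payment £6,193.46.
Month 4: interest £69.68; balance after payment £6,054.89.
Month 5: interest £68.12; balance after payment £5,914.75.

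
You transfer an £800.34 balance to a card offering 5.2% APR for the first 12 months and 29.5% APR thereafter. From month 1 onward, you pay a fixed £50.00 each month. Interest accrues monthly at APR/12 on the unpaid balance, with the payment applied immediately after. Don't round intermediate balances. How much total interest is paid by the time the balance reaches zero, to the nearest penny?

£45.01

Promo months 1–12 at r₀ = 5.2%/12 = 0.00433333; months 13+ at r₁ = 29.5%/12 = 0.0245833.
After month 12: iterate B ← B·(1+r₀) − £50.00 for 12 months → £228.46.
Then at r₁ with £50.00/mo: n₂ = −ln(1 − r₁·B/P)/ln(1+r₁) ≈ 4.91 → 5 more payments.
Total paid = 16·£50.00 + £45.35 = £845.35; interest = £845.35 − £800.34 = £45.01.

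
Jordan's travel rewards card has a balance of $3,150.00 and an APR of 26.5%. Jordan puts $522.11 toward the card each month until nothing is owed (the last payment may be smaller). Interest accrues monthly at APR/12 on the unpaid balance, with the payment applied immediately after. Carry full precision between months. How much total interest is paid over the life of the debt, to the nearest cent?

$269.17

Monthly rate r = 26.5%/12 = 2.20833% = 0.0220833.
Payoff takes n = ⌈−ln(1 − rB₀/P)/ln(1+r)⌉ = ⌈6.546⌉ = 7 payments; the last is $286.51.
Total paid = 6·$522.11 + $286.51 = $3,419.17.
Total interest = total paid − principal = $3,419.17 − $3,150.00 = $269.17.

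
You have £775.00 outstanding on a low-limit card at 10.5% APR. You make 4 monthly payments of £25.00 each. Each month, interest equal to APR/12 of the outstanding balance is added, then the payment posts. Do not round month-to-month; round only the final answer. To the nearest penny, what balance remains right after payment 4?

£701.16

Monthly rate r = 10.5%/12 = 0.875% = 0.00875.
Each month: B ← B·(1+r) − £25.00.
Month 1: interest £6.78; balance after payment £756.78.
Month 2: interest £6.62; balance after payment £738.40.
Month 3: interest £6.46; balance after payment £719.86.
Month 4: interest £6.30; balance after payment £701.16.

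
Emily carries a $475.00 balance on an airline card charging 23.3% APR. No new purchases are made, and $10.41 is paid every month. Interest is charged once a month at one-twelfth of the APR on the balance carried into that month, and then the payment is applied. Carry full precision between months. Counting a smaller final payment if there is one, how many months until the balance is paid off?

113 months

Monthly rate r = 23.3%/12 = 1.94167% = 0.0194167.
Recurrence: B ← B·(1+r) − $10.41.
Month 1: interest $9.22; balance after payment $473.81.
Month 2: interest $9.20; balance after payment $472.60.
Closed form: n = −ln(1 − rB₀/P)/ln(1+r) = −ln(0.11403)/ln(1.01942) ≈ 112.907, so the balance reaches zero during payment 113.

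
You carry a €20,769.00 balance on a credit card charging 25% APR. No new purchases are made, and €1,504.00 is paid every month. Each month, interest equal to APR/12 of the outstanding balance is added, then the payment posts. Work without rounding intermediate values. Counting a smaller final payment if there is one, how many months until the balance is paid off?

17 months

Monthly rate r = 25%/12 = 2.08333% = 0.0208333.
Recurrence: B ← B·(1+r) − €1,504.00.
Month 1: interest €432.69; balance after payment €19,697.69.
Month 2: interest €410.37; balance after payment €18,604.06.
Closed form: n = −ln(1 − rB₀/P)/ln(1+r) = −ln(0.71231)/ln(1.02083) ≈ 16.453, so the balance reaches zero during payment 17.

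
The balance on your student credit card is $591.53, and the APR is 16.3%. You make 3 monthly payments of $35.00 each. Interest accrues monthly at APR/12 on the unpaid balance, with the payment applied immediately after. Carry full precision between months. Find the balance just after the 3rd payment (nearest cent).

Monthly rate r = 16.3%/12 = 1.35833% = 0.0135833.
Each month: B ← B·(1+r) − $35.00.
Month 1: interest $8.03; balance after payment $564.56.
Month 2: interest $7.67; balance after payment $537.23.
Month 3: interest $7.30; balance after payment $509.53.

$509.53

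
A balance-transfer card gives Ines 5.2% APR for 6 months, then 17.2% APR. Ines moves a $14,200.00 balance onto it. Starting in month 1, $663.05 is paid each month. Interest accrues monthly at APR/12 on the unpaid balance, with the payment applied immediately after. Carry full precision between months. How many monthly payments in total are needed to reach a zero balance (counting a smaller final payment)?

Promo months 1–6 at r₀ = 5.2%/12 = 0.00433333; months 7+ at r₁ = 17.2%/12 = 0.0143333.
After month 6: iterate B ← B·(1+r₀) − $663.05 for 6 months → $10,551.57.
Then at r₁ with $663.05/mo: n₂ = −ln(1 − r₁·B/P)/ln(1+r₁) ≈ 18.19 → 19 more payments.

25 payments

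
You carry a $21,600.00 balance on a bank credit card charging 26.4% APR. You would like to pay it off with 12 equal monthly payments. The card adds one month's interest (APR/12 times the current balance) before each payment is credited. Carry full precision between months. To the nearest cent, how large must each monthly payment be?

$2,067.66

Monthly rate r = 26.4%/12 = 2.2% = 0.022.
Level-payment amortization: P = B₀·r / (1 − (1+r)^(−n)) = 21600.00·0.022 / (1 − 1.022^(−12)).
Denominator 1 − (1+r)^(−12) = 0.229825296.
P = 475.2 / 0.229825296 ≈ 2067.66.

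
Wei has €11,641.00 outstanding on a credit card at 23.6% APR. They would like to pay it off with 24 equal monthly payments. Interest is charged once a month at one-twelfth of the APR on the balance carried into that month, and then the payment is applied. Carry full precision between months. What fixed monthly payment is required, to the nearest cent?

€613.15

Monthly rate r = 23.6%/12 = 1.96667% = 0.0196667.
Level-payment amortization: P = B₀·r / (1 − (1+r)^(−n)) = 11641.00·0.0196667 / (1 − 1.01967^(−24)).
Denominator 1 − (1+r)^(−24) = 0.373382289.
P = 228.94 / 0.373382289 ≈ 613.15.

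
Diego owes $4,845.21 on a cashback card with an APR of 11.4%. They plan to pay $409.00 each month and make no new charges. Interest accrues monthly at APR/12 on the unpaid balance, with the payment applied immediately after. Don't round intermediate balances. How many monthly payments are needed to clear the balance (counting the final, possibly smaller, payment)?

13 payments

Monthly rate r = 11.4%/12 = 0.95% = 0.0095.
Recurrence: B ← B·(1+r) − $409.00.
Month 1: interest $46.03; balance after payment $4,482.24.
Month 2: interest $42.58; balance after payment $4,115.82.
Closed form: n = −ln(1 − rB₀/P)/ln(1+r) = −ln(0.88746)/ln(1.0095) ≈ 12.627, so the balance reaches zero during payment 13.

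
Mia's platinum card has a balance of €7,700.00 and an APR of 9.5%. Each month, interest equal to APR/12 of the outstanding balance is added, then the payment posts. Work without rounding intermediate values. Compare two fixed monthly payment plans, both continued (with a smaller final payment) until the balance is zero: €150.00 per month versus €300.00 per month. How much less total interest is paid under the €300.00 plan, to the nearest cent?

Monthly rate r = 9.5%/12 = 0.791667% = 0.00791667.
At €150.00/mo: n = ⌈−ln(1 − rB₀/P)/ln(1+r)⌉ = 67 payments (last €20.77); total interest = total paid − €7,700.00 = €2,220.77.
At €300.00/mo: 29 payments (last €241.80); total interest €941.80.
Interest saved = €2,220.77 − €941.80 = €1,278.97.

€1,278.97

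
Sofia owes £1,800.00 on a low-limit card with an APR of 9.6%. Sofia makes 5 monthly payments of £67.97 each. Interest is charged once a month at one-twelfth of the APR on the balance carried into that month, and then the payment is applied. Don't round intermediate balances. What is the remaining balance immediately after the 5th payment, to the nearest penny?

£1,527.83

Monthly rate r = 9.6%/12 = 0.8% = 0.008.
Each month: B ← B·(1+r) − £67.97.
Month 1: interest £14.40; balance after payment £1,746.43.
Month 2: interest £13.97; balance after payment £1,692.43.
Month 3: interest £13.54; balance after payment £1,638.00.
Month 4: interest £13.10; balance after payment £1,583.13.
Month 5: interest £12.67; balance after payment £1,527.83.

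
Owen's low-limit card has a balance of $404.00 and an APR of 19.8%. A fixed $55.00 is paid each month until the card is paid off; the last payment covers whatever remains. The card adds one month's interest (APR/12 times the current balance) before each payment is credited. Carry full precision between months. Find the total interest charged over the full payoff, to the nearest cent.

Monthly rate r = 19.8%/12 = 1.65% = 0.0165.
Payoff takes n = ⌈−ln(1 − rB₀/P)/ln(1+r)⌉ = ⌈7.895⌉ = 8 payments; the last is $49.25.
Total paid = 7·$55.00 + $49.25 = $434.25.
Total interest = total paid − principal = $434.25 − $404.00 = $30.25.

$30.25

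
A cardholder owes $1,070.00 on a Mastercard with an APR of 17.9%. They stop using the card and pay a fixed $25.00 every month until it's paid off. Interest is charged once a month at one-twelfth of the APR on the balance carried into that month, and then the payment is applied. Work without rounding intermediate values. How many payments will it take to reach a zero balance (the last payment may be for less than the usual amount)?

Monthly rate r = 17.9%/12 = 1.49167% = 0.0149167.
Recurrence: B ← B·(1+r) − $25.00.
Month 1: interest $15.96; balance after payment $1,060.96.
Month 2: interest $15.83; balance after payment $1,051.79.
Closed form: n = −ln(1 − rB₀/P)/ln(1+r) = −ln(0.36157)/ln(1.01492) ≈ 68.707, so the balance reaches zero during payment 69.

69 months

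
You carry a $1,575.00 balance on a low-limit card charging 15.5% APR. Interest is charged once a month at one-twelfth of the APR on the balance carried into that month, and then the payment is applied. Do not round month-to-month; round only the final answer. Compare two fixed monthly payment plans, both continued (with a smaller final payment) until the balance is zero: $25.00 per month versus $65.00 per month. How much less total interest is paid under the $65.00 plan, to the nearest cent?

Monthly rate r = 15.5%/12 = 1.29167% = 0.0129167.
At $25.00/mo: n = ⌈−ln(1 − rB₀/P)/ln(1+r)⌉ = 131 payments (last $23.87); total interest = total paid − $1,575.00 = $1,698.87.
At $65.00/mo: 30 payments (last $16.33); total interest $326.33.
Interest saved = $1,698.87 − $326.33 = $1,372.54.

$1,372.54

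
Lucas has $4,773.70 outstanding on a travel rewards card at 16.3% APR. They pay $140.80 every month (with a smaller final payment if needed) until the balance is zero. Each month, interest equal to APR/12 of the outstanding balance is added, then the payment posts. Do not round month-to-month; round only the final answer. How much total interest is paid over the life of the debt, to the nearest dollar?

Monthly rate r = 16.3%/12 = 1.35833% = 0.0135833.
Payoff takes n = ⌈−ln(1 − rB₀/P)/ln(1+r)⌉ = ⌈45.744⌉ = 46 payments; the last is $104.90.
Total paid = 45·$140.80 + $104.90 = $6,440.90.
Total interest = total paid − principal = $6,440.90 − $4,773.70 = $1,667.20.

$1,667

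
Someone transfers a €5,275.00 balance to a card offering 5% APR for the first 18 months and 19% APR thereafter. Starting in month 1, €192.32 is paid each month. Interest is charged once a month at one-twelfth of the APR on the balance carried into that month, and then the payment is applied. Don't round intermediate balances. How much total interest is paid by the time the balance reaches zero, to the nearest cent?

Promo months 1–18 at r₀ = 5%/12 = 0.00416667; months 19+ at r₁ = 19%/12 = 0.0158333.
After month 18: iterate B ← B·(1+r₀) − €192.32 for 18 months → €2,097.82.
Then at r₁ with €192.32/mo: n₂ = −ln(1 − r₁·B/P)/ln(1+r₁) ≈ 12.07 → 13 more payments.
Total paid = 30·€192.32 + €13.42 = €5,783.02; interest = €5,783.02 − €5,275.00 = €508.02.

€508.02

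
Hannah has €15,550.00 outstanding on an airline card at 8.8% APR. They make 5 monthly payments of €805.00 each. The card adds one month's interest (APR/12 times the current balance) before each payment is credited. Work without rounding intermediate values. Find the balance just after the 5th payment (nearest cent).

Monthly rate r = 8.8%/12 = 0.733333% = 0.00733333.
Each month: B ← B·(1+r) − €805.00.
Month 1: interest €114.03; balance after payment €14,859.03.
Month 2: interest €108.97; balance after payment €14,163.00.
Month 3: interest €103.86; balance after payment €13,461.86.
Month 4: interest €98.72; balance after payment €12,755.58.
Month 5: interest €93.54; balance after payment €12,044.12.

€12,044.12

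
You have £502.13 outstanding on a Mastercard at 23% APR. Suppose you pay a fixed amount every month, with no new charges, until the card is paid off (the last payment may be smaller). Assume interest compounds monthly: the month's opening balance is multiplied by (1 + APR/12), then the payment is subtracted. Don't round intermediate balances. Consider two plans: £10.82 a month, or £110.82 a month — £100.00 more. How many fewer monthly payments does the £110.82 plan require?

Monthly rate r = 23%/12 = 1.91667% = 0.0191667.
At £10.82/mo: n = ⌈−ln(1 − rB₀/P)/ln(1+r)⌉ = 117 payments (last £0.14); total interest = total paid − £502.13 = £753.13.
At £110.82/mo: 5 payments (last £87.20); total interest £28.35.
Payments saved = 117 − 5 = 112.

112 fewer payments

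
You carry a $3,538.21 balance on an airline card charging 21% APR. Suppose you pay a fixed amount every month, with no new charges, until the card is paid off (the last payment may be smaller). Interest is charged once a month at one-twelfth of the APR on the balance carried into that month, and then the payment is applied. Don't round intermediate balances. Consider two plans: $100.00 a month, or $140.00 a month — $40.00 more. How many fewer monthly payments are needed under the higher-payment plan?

Monthly rate r = 21%/12 = 1.75% = 0.0175.
At $100.00/mo: n = ⌈−ln(1 − rB₀/P)/ln(1+r)⌉ = 56 payments (last $65.17); total interest = total paid − $3,538.21 = $2,026.96.
At $140.00/mo: 34 payments (last $92.16); total interest $1,173.95.
Payments saved = 56 − 34 = 22.

22 fewer payments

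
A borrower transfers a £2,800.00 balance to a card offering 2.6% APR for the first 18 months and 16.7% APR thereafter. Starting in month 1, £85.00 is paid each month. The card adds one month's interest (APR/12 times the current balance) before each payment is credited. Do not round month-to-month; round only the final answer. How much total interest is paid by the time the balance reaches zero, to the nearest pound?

Promo months 1–18 at r₀ = 2.6%/12 = 0.00216667; months 19+ at r₁ = 16.7%/12 = 0.0139167.
After month 18: iterate B ← B·(1+r₀) − £85.00 for 18 months → £1,352.73.
Then at r₁ with £85.00/mo: n₂ = −ln(1 − r₁·B/P)/ln(1+r₁) ≈ 18.11 → 19 more payments.
Total paid = 36·£85.00 + £9.79 = £3,069.79; interest = £3,069.79 − £2,800.00 = £269.79.

£270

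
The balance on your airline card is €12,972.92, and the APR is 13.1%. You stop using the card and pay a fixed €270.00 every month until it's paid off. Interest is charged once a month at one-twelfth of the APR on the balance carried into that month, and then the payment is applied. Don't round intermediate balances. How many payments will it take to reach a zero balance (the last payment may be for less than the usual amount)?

69 months

Monthly rate r = 13.1%/12 = 1.09167% = 0.0109167.
Recurrence: B ← B·(1+r) − €270.00.
Month 1: interest €141.62; balance after payment €12,844.54.
Month 2: interest €140.22; balance after payment €12,714.76.
Closed form: n = −ln(1 − rB₀/P)/ln(1+r) = −ln(0.47548)/ln(1.01092) ≈ 68.472, so the balance reaches zero during payment 69.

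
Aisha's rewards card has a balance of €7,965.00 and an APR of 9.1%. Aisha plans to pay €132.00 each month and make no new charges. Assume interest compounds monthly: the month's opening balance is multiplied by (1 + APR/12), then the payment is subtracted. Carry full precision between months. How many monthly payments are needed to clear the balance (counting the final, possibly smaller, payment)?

81 payments

Monthly rate r = 9.1%/12 = 0.758333% = 0.00758333.
Recurrence: B ← B·(1+r) − €132.00.
Month 1: interest €60.40; balance after payment €7,893.40.
Month 2: interest €59.86; balance after payment €7,821.26.
Closed form: n = −ln(1 − rB₀/P)/ln(1+r) = −ln(0.54241)/ln(1.00758) ≈ 80.972, so the balance reaches zero during payment 81.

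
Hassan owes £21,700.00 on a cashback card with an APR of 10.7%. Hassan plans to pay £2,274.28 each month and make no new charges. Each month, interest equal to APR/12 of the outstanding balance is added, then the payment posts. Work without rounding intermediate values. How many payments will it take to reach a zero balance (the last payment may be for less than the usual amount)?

Monthly rate r = 10.7%/12 = 0.891667% = 0.00891667.
Recurrence: B ← B·(1+r) − £2,274.28.
Month 1: interest £193.49; balance after payment £19,619.21.
Month 2: interest £174.94; balance after payment £17,519.87.
Closed form: n = −ln(1 − rB₀/P)/ln(1+r) = −ln(0.91492)/ln(1.00892) ≈ 10.016, so the balance reaches zero during payment 11.

11 payments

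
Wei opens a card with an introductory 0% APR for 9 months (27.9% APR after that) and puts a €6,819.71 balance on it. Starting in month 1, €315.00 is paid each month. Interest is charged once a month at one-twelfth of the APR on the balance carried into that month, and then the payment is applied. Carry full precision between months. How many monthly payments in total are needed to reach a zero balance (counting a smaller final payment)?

Promo months 1–9 at r₀ = 0%/12 = 0; months 10+ at r₁ = 27.9%/12 = 0.02325.
After month 9 (no interest yet): B = €6,819.71 − 9·€315.00 = €3,984.71.
Then at r₁ with €315.00/mo: n₂ = −ln(1 − r₁·B/P)/ln(1+r₁) ≈ 15.15 → 16 more payments.

25 months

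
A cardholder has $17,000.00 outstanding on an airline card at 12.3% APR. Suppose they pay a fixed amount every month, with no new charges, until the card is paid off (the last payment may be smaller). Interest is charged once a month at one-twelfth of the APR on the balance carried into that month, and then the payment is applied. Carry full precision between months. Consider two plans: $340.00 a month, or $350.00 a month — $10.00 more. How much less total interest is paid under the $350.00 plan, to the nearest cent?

Monthly rate r = 12.3%/12 = 1.025% = 0.01025.
At $340.00/mo: n = ⌈−ln(1 − rB₀/P)/ln(1+r)⌉ = 71 payments (last $154.37); total interest = total paid − $17,000.00 = $6,954.37.
At $350.00/mo: 68 payments (last $193.20); total interest $6,643.20.
Interest saved = $6,954.37 − $6,643.20 = $311.17.

$311.17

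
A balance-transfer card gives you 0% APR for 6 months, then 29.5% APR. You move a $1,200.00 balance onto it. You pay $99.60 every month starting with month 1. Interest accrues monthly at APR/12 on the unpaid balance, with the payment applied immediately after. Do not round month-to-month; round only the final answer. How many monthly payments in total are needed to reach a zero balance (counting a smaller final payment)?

Promo months 1–6 at r₀ = 0%/12 = 0; months 7+ at r₁ = 29.5%/12 = 0.0245833.
After month 6 (no interest yet): B = $1,200.00 − 6·$99.60 = $602.40.
Then at r₁ with $99.60/mo: n₂ = −ln(1 − r₁·B/P)/ln(1+r₁) ≈ 6.63 → 7 more payments.

13 months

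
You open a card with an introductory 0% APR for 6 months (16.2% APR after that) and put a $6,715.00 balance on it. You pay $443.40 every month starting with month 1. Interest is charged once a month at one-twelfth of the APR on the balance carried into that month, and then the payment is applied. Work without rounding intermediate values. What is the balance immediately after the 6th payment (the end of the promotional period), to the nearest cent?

$4,054.60

Promo months 1–6 at r₀ = 0%/12 = 0; months 7+ at r₁ = 16.2%/12 = 0.0135.
After month 6 (no interest yet): B = $6,715.00 − 6·$443.40 = $4,054.60.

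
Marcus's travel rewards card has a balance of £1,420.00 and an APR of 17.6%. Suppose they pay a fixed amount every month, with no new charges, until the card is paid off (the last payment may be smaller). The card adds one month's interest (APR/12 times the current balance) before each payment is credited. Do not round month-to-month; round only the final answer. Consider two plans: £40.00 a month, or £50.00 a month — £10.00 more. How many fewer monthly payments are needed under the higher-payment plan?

13 fewer payments

Monthly rate r = 17.6%/12 = 1.46667% = 0.0146667.
At £40.00/mo: n = ⌈−ln(1 − rB₀/P)/ln(1+r)⌉ = 51 payments (last £20.27); total interest = total paid − £1,420.00 = £600.27.
At £50.00/mo: 38 payments (last £0.15); total interest £430.15.
Payments saved = 51 − 38 = 13.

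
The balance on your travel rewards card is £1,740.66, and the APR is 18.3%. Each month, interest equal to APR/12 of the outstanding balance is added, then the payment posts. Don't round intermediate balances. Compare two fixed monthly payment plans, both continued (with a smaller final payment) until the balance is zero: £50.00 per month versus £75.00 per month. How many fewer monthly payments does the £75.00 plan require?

Monthly rate r = 18.3%/12 = 1.525% = 0.01525.
At £50.00/mo: n = ⌈−ln(1 − rB₀/P)/ln(1+r)⌉ = 51 payments (last £0.66); total interest = total paid − £1,740.66 = £760.00.
At £75.00/mo: 29 payments (last £64.87); total interest £424.21.
Payments saved = 51 − 29 = 22.

22 fewer payments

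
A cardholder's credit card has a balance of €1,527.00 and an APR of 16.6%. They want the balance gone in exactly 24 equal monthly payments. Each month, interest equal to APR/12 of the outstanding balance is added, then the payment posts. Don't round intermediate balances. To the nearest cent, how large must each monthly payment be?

Monthly rate r = 16.6%/12 = 1.38333% = 0.0138333.
Level-payment amortization: P = B₀·r / (1 − (1+r)^(−n)) = 1527.00·0.0138333 / (1 − 1.01383^(−24)).
Denominator 1 − (1+r)^(−24) = 0.280878267.
P = 21.1235 / 0.280878267 ≈ 75.21.

€75.21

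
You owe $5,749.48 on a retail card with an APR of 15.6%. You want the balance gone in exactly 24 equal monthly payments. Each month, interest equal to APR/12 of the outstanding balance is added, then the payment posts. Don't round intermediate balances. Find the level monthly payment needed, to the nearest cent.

Monthly rate r = 15.6%/12 = 1.3% = 0.013.
Level-payment amortization: P = B₀·r / (1 − (1+r)^(−n)) = 5749.48·0.013 / (1 − 1.013^(−24)).
Denominator 1 − (1+r)^(−24) = 0.266545274.
P = 74.7432 / 0.266545274 ≈ 280.41.

$280.41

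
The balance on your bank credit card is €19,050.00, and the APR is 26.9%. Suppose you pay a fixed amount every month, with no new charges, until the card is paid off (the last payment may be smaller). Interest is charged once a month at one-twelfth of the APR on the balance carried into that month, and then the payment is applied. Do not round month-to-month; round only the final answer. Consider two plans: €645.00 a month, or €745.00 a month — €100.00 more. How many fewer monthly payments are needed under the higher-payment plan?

10 fewer payments

Monthly rate r = 26.9%/12 = 2.24167% = 0.0224167.
At €645.00/mo: n = ⌈−ln(1 − rB₀/P)/ln(1+r)⌉ = 49 payments (last €605.87); total interest = total paid − €19,050.00 = €12,515.87.
At €745.00/mo: 39 payments (last €305.27); total interest €9,565.27.
Payments saved = 49 − 39 = 10.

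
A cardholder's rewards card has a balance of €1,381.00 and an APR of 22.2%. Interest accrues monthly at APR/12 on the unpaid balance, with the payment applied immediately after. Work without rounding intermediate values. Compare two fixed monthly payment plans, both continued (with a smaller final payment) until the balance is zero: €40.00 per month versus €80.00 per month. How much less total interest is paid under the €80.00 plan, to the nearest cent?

€542.66

Monthly rate r = 22.2%/12 = 1.85% = 0.0185.
At €40.00/mo: n = ⌈−ln(1 − rB₀/P)/ln(1+r)⌉ = 56 payments (last €21.65); total interest = total paid − €1,381.00 = €840.65.
At €80.00/mo: 21 payments (last €78.99); total interest €297.99.
Interest saved = €840.65 − €297.99 = €542.66.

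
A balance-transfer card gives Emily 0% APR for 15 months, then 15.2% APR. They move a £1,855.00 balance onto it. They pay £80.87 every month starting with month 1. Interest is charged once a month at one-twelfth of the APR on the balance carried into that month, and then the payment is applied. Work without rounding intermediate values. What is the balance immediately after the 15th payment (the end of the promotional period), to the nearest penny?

Promo months 1–15 at r₀ = 0%/12 = 0; months 16+ at r₁ = 15.2%/12 = 0.0126667.
After month 15 (no interest yet): B = £1,855.00 − 15·£80.87 = £641.95.

£641.95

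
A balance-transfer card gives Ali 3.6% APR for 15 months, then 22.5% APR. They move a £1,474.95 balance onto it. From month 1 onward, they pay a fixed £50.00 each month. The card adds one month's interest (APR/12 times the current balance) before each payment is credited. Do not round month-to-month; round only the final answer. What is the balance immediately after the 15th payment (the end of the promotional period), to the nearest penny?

Promo months 1–15 at r₀ = 3.6%/12 = 0.003; months 16+ at r₁ = 22.5%/12 = 0.01875.
After month 15: iterate B ← B·(1+r₀) − £50.00 for 15 months → £776.78.

£776.78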